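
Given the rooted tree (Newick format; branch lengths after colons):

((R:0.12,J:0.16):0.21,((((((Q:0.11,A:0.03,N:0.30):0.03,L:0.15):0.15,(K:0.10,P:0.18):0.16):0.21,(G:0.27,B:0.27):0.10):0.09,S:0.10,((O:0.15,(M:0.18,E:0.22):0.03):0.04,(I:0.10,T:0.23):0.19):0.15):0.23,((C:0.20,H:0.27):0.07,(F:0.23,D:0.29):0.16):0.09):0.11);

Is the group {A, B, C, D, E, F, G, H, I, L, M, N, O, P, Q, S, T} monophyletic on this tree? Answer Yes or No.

No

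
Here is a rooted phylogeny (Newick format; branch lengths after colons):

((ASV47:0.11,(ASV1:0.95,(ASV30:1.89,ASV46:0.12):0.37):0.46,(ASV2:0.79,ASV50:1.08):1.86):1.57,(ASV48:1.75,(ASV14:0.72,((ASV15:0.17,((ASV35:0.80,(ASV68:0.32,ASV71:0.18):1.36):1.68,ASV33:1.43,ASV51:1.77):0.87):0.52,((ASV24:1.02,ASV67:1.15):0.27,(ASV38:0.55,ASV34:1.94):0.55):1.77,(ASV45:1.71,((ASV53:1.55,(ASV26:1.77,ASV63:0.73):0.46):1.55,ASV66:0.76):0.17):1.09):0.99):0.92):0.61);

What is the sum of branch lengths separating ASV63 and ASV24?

The path runs ASV63 → … → MRCA → … → ASV24; the MRCA is the node subtending ((ASV15,((ASV35,(ASV68,ASV71)),ASV33,ASV51)),((ASV24,ASV67),(ASV38,ASV34)),(ASV45,((ASV53,(ASV26,ASV63)),ASV66))).
Branch lengths along that path: 0.73 + 0.46 + 1.55 + 0.17 + 1.09 + 1.77 + 0.27 + 1.02 = 7.06.

7.06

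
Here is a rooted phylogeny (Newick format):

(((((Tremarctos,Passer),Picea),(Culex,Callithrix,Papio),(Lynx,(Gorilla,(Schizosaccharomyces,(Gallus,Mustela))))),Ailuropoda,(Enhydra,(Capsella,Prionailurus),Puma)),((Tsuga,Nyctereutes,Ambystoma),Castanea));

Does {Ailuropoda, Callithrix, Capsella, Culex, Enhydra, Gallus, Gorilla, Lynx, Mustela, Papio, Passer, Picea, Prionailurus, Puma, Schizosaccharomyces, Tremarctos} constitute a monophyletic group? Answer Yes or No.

Yes

The most recent common ancestor of these taxa subtends ((((Tremarctos,Passer),Picea),(Culex,Callithrix,Papio),(Lynx,(Gorilla,(Schizosaccharomyces,(Gallus,Mustela))))),Ailuropoda,(Enhydra,(Capsella,Prionailurus),Puma)).
That clade has exactly 16 tips — every listed taxon and nothing else — so the group is monophyletic.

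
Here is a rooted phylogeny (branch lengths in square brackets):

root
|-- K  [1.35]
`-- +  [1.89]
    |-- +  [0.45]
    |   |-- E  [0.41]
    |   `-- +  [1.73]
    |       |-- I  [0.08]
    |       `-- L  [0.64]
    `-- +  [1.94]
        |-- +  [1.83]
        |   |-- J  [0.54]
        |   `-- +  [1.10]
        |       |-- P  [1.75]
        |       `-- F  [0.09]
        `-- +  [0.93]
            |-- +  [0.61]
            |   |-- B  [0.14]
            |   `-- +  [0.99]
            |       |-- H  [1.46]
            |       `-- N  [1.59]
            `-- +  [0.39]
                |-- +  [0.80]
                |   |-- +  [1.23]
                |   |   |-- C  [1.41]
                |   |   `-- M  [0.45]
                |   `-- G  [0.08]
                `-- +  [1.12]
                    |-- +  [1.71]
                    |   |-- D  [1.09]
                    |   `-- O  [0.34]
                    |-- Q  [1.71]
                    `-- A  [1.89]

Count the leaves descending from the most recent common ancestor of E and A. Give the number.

16

The MRCA of E and A is the node subtending ((E,(I,L)),((J,(P,F)),((B,(H,N)),(((C,M),G),((D,O),Q,A))))).
That clade contains 16 terminal taxa: A, B, C, D, E, F, G, H, I, J, L, M, N, O, P, Q.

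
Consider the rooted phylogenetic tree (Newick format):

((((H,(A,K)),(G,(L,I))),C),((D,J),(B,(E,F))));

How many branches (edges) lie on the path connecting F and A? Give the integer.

The MRCA of F and A is the root of the tree.
From F up to that node: 4 branches. From A up to the same node: 5 branches. Total: 4 + 5 = 9.

9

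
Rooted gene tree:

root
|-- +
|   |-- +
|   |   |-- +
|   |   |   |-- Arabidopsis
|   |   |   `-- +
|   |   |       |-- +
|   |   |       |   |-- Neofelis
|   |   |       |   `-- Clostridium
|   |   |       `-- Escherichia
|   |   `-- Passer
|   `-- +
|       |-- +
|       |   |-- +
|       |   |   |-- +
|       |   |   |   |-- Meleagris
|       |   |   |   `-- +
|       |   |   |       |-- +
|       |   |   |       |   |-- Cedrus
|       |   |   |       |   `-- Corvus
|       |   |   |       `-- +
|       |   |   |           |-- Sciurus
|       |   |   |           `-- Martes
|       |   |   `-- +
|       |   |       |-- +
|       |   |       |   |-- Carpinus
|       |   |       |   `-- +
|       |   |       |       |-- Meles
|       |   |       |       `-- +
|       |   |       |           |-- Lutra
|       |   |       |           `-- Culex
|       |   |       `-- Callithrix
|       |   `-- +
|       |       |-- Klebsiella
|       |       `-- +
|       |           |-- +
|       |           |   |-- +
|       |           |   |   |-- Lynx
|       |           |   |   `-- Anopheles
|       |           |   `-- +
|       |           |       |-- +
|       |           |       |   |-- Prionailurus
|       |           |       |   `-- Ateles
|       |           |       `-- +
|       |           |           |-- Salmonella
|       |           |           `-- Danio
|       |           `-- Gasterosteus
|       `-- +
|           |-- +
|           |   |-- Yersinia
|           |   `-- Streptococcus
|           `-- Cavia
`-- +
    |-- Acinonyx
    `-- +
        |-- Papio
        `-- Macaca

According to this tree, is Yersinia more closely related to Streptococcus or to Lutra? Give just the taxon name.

Streptococcus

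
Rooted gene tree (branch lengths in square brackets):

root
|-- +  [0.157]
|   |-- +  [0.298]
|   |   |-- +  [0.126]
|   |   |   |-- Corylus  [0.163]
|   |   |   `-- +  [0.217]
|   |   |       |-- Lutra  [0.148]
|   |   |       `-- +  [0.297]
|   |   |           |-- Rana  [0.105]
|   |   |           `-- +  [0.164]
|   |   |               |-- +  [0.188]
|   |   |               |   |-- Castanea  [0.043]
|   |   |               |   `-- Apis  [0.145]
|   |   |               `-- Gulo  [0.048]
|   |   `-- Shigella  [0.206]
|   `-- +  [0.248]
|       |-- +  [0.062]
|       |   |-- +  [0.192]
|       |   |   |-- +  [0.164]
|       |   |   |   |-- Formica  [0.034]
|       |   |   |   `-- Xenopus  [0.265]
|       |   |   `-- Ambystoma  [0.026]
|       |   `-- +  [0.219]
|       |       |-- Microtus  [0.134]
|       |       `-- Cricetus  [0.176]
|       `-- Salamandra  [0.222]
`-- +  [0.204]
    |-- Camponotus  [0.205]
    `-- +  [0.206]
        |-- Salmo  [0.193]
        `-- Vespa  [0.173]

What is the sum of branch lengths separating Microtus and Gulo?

The path runs Microtus → … → MRCA → … → Gulo; the MRCA is the node subtending (((Corylus,(Lutra,(Rana,((Castanea,Apis),Gulo)))),Shigella),((((Formica,Xenopus),Ambystoma),(Microtus,Cricetus)),Salamandra)).
Branch lengths along that path: 0.134 + 0.219 + 0.062 + 0.248 + 0.298 + 0.126 + 0.217 + 0.297 + 0.164 + 0.048 = 1.813.

1.813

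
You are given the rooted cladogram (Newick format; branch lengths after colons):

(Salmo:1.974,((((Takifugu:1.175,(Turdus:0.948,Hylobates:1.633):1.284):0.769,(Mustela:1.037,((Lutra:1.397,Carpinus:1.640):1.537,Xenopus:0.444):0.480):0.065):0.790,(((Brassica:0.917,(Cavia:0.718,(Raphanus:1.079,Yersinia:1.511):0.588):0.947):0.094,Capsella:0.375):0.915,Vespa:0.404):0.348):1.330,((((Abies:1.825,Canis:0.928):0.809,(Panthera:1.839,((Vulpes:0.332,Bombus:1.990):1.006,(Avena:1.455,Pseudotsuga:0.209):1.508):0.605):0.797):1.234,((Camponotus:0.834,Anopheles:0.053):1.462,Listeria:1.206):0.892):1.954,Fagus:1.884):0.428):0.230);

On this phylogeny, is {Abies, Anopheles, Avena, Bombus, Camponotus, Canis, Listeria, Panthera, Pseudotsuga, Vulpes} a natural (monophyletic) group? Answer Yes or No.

The most recent common ancestor of these taxa subtends (((Abies,Canis),(Panthera,((Vulpes,Bombus),(Avena,Pseudotsuga)))),((Camponotus,Anopheles),Listeria)).
That clade has exactly 10 tips — every listed taxon and nothing else — so the group is monophyletic.

Yes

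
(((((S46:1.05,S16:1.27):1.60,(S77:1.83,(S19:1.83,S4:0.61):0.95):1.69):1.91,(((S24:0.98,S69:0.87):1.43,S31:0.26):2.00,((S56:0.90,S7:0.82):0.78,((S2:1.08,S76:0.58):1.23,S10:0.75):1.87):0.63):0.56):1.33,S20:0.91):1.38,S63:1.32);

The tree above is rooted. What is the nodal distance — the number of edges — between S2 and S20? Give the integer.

7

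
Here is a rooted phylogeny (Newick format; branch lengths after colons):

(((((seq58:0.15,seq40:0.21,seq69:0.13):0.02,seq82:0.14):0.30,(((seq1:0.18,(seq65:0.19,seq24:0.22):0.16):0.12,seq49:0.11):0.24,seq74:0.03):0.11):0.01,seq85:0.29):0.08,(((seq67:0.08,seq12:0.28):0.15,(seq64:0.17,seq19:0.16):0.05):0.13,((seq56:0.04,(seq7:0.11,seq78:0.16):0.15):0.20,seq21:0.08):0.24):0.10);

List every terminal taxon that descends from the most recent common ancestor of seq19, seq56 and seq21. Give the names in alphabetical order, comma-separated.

Tracing seq19: it sits inside (seq64,seq19).
Tracing seq56: it sits inside (seq56,(seq7,seq78)).
Tracing seq21: it sits inside ((seq56,(seq7,seq78)),seq21).
The smallest clade enclosing all 3 is (((seq67,seq12),(seq64,seq19)),((seq56,(seq7,seq78)),seq21)); the answer is its 8 terminal taxa in alphabetical order.

seq12, seq19, seq21, seq56, seq64, seq67, seq7, seq78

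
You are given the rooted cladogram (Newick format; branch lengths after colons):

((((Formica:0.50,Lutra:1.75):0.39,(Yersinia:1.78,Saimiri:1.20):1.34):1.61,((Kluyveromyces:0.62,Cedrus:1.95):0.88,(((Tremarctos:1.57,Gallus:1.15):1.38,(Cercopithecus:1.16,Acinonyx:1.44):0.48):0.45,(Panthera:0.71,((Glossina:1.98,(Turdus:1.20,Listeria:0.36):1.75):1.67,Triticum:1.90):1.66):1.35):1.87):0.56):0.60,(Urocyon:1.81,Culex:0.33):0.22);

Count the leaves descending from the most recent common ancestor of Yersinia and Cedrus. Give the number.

The MRCA of Yersinia and Cedrus is the node subtending (((Formica,Lutra),(Yersinia,Saimiri)),((Kluyveromyces,Cedrus),(((Tremarctos,Gallus),(Cercopithecus,Acinonyx)),(Panthera,((Glossina,(Turdus,Listeria)),Triticum))))).
That clade contains 15 terminal taxa: Acinonyx, Cedrus, Cercopithecus, Formica, Gallus, Glossina, Kluyveromyces, Listeria, Lutra, Panthera, Saimiri, Tremarctos, Triticum, Turdus, Yersinia.

15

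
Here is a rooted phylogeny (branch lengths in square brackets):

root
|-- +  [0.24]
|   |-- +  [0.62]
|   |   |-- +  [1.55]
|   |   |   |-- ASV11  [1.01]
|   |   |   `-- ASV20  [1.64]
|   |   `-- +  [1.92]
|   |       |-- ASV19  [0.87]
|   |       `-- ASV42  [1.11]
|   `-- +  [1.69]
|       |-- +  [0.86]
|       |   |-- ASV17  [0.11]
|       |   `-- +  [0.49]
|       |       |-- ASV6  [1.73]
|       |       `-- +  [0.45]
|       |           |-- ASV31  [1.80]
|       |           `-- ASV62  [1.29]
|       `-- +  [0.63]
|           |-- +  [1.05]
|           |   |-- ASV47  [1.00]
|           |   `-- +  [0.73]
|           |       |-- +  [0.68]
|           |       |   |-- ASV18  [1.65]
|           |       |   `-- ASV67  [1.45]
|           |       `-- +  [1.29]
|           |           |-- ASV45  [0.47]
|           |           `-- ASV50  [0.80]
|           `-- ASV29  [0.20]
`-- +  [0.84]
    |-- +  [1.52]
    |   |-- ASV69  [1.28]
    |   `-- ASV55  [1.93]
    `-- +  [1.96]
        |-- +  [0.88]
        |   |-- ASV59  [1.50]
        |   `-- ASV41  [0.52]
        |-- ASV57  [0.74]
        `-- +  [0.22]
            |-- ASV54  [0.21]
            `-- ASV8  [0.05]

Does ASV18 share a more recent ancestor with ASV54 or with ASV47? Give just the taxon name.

The MRCA of ASV18 and ASV47 subtends (ASV47,((ASV18,ASV67),(ASV45,ASV50))) (5 taxa).
The MRCA of ASV18 and ASV54 is the root, subtending the entire tree (21 taxa).
The first is nested inside the second, so ASV18 shares a more recent common ancestor with ASV47.

ASV47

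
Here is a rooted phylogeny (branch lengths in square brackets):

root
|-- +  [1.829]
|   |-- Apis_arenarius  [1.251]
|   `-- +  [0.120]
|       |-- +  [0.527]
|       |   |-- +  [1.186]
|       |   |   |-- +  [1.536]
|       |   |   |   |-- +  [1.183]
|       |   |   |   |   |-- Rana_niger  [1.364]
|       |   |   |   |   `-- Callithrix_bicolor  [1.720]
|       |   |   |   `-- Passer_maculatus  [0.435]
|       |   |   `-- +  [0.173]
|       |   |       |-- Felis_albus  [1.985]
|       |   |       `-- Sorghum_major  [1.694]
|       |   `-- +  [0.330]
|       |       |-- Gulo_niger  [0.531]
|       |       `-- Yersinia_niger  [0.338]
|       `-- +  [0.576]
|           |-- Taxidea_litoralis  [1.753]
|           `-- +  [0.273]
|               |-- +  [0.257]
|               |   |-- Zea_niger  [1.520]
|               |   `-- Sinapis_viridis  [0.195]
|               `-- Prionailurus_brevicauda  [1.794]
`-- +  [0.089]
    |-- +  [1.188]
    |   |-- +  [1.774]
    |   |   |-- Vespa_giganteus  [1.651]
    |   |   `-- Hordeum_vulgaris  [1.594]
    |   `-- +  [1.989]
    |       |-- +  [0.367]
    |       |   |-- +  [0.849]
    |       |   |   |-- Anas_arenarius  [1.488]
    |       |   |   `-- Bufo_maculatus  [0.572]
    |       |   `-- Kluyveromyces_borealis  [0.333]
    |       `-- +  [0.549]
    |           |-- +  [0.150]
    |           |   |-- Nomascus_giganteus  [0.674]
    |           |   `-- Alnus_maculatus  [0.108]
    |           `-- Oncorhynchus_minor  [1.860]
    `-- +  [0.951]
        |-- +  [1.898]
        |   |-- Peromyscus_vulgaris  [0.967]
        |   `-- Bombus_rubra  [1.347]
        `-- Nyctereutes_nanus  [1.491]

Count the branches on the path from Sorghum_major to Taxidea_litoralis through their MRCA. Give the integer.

6

The MRCA of Sorghum_major and Taxidea_litoralis is the node subtending (((((Rana_niger,Callithrix_bicolor),Passer_maculatus),(Felis_albus,Sorghum_major)),(Gulo_niger,Yersinia_niger)),(Taxidea_litoralis,((Zea_niger,Sinapis_viridis),Prionailurus_brevicauda))).
From Sorghum_major up to that node: 4 branches. From Taxidea_litoralis up to the same node: 2 branches. Total: 4 + 2 = 6.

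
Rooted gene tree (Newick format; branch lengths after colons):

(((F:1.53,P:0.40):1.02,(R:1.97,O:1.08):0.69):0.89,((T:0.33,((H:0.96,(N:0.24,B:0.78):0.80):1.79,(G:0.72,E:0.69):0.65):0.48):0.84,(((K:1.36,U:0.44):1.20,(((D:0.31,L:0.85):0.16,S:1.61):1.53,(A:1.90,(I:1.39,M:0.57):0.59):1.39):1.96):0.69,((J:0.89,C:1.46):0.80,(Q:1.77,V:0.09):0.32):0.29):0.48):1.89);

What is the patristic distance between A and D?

5.29

The path runs A → … → MRCA → … → D; the MRCA is the node subtending (((D,L),S),(A,(I,M))).
Branch lengths along that path: 1.90 + 1.39 + 1.53 + 0.16 + 0.31 = 5.29.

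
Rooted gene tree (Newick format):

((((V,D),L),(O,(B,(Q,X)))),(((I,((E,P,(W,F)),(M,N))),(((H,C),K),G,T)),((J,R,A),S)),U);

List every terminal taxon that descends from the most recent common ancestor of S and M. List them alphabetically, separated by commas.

A, C, E, F, G, H, I, J, K, M, N, P, R, S, T, W

Tracing S: it sits inside ((J,R,A),S).
Tracing M: it sits inside (M,N).
The smallest clade enclosing both is (((I,((E,P,(W,F)),(M,N))),(((H,C),K),G,T)),((J,R,A),S)); the answer is its 16 terminal taxa in alphabetical order.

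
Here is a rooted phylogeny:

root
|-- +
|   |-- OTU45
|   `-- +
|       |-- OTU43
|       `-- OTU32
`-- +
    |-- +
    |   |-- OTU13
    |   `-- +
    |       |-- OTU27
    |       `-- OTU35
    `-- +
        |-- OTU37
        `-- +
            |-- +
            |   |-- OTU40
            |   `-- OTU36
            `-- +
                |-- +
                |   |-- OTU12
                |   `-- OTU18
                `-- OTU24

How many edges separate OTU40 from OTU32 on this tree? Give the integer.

8

The MRCA of OTU40 and OTU32 is the root of the tree.
From OTU40 up to that node: 5 branches. From OTU32 up to the same node: 3 branches. Total: 5 + 3 = 8.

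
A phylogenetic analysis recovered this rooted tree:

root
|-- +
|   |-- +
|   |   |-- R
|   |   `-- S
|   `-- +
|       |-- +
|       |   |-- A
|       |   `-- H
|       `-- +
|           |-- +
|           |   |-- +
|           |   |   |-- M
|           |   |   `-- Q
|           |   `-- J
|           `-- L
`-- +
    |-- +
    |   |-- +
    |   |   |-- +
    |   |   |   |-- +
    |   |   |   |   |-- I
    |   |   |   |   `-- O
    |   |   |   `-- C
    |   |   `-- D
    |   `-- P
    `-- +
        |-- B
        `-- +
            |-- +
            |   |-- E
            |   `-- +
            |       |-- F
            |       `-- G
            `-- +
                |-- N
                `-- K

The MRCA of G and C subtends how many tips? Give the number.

11

The MRCA of G and C is the node subtending (((((I,O),C),D),P),(B,((E,(F,G)),(N,K)))).
That clade contains 11 terminal taxa: B, C, D, E, F, G, I, K, N, O, P.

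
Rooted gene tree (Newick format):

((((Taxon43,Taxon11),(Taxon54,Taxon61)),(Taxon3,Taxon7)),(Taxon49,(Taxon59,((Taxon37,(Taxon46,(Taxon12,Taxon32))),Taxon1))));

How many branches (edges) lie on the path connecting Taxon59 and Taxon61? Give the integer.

7

The MRCA of Taxon59 and Taxon61 is the root of the tree.
From Taxon59 up to that node: 3 branches. From Taxon61 up to the same node: 4 branches. Total: 3 + 4 = 7.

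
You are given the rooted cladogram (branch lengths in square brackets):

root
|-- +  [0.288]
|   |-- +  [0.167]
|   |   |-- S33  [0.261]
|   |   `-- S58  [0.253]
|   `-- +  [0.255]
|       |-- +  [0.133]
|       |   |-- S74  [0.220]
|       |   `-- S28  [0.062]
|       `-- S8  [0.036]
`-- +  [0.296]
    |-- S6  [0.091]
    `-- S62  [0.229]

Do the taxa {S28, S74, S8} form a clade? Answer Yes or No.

Yes

The most recent common ancestor of these taxa subtends ((S74,S28),S8).
That clade has exactly 3 tips — every listed taxon and nothing else — so the group is monophyletic.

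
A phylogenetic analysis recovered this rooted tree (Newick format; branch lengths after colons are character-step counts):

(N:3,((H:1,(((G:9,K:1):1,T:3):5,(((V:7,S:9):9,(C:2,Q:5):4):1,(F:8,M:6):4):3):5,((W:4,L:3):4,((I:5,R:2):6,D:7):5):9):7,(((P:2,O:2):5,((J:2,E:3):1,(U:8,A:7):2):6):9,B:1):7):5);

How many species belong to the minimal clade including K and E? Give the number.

22

The MRCA of K and E is the node subtending ((H,(((G,K),T),(((V,S),(C,Q)),(F,M))),((W,L),((I,R),D))),(((P,O),((J,E),(U,A))),B)).
That clade contains 22 terminal taxa: A, B, C, D, E, F, G, H, I, J, K, L, M, O, P, Q, R, S, T, U, V, W.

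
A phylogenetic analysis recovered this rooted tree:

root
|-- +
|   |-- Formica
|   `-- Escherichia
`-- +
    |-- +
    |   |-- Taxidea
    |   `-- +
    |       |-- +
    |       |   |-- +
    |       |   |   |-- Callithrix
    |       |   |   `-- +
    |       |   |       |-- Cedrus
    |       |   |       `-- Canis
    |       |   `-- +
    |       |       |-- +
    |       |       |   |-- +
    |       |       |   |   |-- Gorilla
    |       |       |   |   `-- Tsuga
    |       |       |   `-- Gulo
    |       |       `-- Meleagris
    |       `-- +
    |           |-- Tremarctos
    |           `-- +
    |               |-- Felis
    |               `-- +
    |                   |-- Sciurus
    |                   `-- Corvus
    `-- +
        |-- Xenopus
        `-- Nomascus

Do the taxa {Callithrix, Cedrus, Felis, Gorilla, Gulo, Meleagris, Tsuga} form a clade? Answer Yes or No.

The MRCA of the listed taxa subtends (((Callithrix,(Cedrus,Canis)),(((Gorilla,Tsuga),Gulo),Meleagris)),(Tremarctos,(Felis,(Sciurus,Corvus)))).
That clade also contains Canis, Corvus, Sciurus, Tremarctos, which are not in the proposed group, so the group is not monophyletic.

No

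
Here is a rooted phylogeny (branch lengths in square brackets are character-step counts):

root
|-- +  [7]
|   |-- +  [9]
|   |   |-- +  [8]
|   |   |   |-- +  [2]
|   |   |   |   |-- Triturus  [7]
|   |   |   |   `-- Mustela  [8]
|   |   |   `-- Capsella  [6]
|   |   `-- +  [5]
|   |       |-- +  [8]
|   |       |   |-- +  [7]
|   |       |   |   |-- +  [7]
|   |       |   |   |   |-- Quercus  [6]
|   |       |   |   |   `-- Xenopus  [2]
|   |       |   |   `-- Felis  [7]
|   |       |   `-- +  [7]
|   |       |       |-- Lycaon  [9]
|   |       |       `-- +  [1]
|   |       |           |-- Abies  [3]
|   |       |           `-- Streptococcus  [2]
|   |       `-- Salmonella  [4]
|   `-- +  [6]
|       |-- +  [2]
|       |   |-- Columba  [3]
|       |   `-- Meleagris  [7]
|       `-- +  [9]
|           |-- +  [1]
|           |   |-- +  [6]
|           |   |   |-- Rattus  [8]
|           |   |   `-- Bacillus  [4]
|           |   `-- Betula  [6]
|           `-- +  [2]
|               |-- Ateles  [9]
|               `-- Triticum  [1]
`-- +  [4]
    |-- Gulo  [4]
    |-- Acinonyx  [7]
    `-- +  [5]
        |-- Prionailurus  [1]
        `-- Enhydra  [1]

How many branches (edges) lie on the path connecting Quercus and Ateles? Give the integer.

The MRCA of Quercus and Ateles is the node subtending ((((Triturus,Mustela),Capsella),((((Quercus,Xenopus),Felis),(Lycaon,(Abies,Streptococcus))),Salmonella)),((Columba,Meleagris),(((Rattus,Bacillus),Betula),(Ateles,Triticum)))).
From Quercus up to that node: 6 branches. From Ateles up to the same node: 4 branches. Total: 6 + 4 = 10.

10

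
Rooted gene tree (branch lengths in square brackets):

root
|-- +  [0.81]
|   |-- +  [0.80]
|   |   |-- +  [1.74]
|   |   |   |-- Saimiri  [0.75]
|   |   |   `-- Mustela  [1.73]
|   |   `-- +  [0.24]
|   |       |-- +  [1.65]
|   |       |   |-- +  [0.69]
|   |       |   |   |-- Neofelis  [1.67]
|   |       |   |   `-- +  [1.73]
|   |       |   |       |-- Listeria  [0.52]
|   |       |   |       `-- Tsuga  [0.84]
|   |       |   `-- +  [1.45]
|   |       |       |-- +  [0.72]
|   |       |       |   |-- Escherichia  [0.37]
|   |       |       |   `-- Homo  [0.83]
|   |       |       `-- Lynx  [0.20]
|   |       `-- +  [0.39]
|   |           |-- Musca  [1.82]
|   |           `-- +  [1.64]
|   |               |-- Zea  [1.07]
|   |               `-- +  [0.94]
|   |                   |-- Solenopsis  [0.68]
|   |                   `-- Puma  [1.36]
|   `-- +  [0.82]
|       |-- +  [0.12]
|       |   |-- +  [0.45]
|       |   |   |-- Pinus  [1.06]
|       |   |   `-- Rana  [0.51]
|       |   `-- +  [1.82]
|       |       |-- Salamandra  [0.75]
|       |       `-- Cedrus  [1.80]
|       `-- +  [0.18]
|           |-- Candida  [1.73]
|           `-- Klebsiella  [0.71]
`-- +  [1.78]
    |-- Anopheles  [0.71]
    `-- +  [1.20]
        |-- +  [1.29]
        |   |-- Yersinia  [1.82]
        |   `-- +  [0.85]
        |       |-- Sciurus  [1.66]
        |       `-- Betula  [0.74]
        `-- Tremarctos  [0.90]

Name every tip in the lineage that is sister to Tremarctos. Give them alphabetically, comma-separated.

Betula, Sciurus, Yersinia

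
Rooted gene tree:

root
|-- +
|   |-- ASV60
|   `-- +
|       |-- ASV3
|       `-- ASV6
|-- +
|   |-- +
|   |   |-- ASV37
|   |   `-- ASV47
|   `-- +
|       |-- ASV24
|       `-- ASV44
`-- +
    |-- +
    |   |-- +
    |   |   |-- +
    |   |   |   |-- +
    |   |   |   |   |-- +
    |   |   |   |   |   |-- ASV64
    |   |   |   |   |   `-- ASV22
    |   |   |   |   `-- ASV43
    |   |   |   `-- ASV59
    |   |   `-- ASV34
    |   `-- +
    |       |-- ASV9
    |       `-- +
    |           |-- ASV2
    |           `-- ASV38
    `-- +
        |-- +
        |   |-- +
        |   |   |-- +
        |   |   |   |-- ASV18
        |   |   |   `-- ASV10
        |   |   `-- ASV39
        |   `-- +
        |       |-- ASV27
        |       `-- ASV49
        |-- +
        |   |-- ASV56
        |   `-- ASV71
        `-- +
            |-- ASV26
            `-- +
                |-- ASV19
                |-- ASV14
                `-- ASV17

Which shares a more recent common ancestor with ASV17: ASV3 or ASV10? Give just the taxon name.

The MRCA of ASV17 and ASV10 subtends ((((ASV18,ASV10),ASV39),(ASV27,ASV49)),(ASV56,ASV71),(ASV26,(ASV19,ASV14,ASV17))) (11 taxa).
The MRCA of ASV17 and ASV3 is the root, subtending the entire tree (26 taxa).
The first is nested inside the second, so ASV17 shares a more recent common ancestor with ASV10.

ASV10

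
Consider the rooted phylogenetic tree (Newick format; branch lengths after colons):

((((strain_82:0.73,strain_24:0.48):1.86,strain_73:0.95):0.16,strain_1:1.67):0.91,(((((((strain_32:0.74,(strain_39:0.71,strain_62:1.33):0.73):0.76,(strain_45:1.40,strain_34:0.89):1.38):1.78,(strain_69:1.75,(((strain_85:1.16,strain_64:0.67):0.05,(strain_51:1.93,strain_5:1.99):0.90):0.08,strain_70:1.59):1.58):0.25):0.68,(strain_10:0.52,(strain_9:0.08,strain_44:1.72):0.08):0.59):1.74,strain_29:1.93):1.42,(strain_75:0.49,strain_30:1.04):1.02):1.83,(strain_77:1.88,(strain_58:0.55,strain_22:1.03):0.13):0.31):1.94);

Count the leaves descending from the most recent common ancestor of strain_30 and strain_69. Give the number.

17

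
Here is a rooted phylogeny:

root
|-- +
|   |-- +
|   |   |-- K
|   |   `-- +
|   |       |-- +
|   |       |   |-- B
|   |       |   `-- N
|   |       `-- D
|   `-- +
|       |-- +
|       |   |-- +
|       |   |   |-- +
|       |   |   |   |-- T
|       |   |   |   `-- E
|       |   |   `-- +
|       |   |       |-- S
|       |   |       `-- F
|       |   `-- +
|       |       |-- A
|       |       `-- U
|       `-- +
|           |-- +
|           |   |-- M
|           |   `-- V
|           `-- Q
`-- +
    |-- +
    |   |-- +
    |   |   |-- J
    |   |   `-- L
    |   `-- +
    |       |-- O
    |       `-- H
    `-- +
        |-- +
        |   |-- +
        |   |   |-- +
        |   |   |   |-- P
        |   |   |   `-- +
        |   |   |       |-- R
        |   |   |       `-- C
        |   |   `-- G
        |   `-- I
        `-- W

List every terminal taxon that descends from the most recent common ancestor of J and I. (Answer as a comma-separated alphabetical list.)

C, G, H, I, J, L, O, P, R, W

Tracing J: it sits inside (J,L).
Tracing I: it sits inside (((P,(R,C)),G),I).
The smallest clade enclosing both is (((J,L),(O,H)),((((P,(R,C)),G),I),W)); the answer is its 10 terminal taxa in alphabetical order.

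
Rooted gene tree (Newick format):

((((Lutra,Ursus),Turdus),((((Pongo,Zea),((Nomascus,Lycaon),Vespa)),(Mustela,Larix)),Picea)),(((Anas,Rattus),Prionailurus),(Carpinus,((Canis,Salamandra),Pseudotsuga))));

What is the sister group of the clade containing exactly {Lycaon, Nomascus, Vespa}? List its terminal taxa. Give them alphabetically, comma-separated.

The clade containing exactly {Lycaon, Nomascus, Vespa} attaches to the tree at the node subtending ((Pongo,Zea),((Nomascus,Lycaon),Vespa)).
The other lineage descending from that same node — the sister group — is (Pongo,Zea); its 2 tips in alphabetical order are the answer.

Pongo, Zea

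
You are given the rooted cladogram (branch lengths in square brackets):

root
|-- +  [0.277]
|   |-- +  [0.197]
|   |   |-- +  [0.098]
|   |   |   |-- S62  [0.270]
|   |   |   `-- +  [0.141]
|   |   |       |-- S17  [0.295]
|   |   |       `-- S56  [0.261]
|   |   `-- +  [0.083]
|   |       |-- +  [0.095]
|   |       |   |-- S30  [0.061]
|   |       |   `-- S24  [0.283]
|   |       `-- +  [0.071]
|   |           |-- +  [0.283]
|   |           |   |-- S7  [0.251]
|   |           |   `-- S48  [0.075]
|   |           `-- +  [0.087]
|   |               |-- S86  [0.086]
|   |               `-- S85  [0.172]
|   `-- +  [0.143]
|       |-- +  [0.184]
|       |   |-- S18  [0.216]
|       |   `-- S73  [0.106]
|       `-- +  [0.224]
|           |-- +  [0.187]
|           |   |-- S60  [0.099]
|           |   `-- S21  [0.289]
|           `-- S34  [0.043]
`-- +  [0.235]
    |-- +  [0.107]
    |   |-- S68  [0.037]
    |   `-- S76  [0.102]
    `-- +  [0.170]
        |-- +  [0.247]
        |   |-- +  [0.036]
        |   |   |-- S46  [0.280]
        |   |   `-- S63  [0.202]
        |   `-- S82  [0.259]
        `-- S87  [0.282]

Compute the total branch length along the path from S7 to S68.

1.541

The path runs S7 → … → MRCA → … → S68; the MRCA is the root of the tree.
Branch lengths along that path: 0.251 + 0.283 + 0.071 + 0.083 + 0.197 + 0.277 + 0.235 + 0.107 + 0.037 = 1.541.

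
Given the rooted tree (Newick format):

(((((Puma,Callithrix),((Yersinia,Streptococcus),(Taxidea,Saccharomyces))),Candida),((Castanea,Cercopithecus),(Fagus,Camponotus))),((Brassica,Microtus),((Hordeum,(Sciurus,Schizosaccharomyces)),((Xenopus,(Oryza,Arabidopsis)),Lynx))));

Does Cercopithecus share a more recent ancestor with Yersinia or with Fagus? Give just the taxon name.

The MRCA of Cercopithecus and Fagus subtends ((Castanea,Cercopithecus),(Fagus,Camponotus)) (4 taxa).
The MRCA of Cercopithecus and Yersinia subtends ((((Puma,Callithrix),((Yersinia,Streptococcus),(Taxidea,Saccharomyces))),Candida),((Castanea,Cercopithecus),(Fagus,Camponotus))) (11 taxa).
The first is nested inside the second, so Cercopithecus shares a more recent common ancestor with Fagus.

Fagus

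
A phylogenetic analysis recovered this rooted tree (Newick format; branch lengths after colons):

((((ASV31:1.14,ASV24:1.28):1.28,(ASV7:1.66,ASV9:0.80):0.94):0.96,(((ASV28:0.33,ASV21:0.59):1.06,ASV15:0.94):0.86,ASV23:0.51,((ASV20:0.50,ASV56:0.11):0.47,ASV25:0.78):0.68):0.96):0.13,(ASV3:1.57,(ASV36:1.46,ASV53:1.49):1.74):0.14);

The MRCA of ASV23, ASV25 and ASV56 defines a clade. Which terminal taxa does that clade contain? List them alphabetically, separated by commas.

ASV15, ASV20, ASV21, ASV23, ASV25, ASV28, ASV56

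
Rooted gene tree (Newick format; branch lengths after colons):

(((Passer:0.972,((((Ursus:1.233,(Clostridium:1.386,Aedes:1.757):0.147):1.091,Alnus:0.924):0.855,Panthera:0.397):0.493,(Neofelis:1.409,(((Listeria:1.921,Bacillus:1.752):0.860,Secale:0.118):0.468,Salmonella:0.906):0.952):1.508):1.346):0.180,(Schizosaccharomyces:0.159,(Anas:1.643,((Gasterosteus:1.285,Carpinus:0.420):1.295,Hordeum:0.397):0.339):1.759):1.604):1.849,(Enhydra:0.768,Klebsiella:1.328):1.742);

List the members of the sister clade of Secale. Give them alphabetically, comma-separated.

Bacillus, Listeria

Secale attaches to the tree at the node subtending ((Listeria,Bacillus),Secale).
The other lineage descending from that same node — the sister group — is (Listeria,Bacillus); its 2 tips in alphabetical order are the answer.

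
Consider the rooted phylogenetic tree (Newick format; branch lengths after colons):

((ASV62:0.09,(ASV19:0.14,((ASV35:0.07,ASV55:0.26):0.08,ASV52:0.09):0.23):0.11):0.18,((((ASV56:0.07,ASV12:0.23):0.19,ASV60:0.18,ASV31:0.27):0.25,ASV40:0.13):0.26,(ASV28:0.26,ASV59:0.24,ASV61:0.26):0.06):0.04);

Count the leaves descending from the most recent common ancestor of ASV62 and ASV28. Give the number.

The MRCA of ASV62 and ASV28 is the root, so the clade is the entire tree.
That clade contains 13 terminal taxa: ASV12, ASV19, ASV28, ASV31, ASV35, ASV40, ASV52, ASV55, ASV56, ASV59, ASV60, ASV61, ASV62.

13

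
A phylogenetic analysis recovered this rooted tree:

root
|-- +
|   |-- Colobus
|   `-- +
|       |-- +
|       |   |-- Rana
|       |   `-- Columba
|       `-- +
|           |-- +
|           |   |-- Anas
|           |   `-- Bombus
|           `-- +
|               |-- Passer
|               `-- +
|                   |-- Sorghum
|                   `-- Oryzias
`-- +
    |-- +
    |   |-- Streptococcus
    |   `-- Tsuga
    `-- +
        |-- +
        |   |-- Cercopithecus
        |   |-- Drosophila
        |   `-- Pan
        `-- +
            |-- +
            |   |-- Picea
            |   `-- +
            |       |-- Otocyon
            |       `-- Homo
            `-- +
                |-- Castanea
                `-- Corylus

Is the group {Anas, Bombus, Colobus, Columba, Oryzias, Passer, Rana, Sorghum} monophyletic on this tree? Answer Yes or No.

Yes

The most recent common ancestor of these taxa subtends (Colobus,((Rana,Columba),((Anas,Bombus),(Passer,(Sorghum,Oryzias))))).
That clade has exactly 8 tips — every listed taxon and nothing else — so the group is monophyletic.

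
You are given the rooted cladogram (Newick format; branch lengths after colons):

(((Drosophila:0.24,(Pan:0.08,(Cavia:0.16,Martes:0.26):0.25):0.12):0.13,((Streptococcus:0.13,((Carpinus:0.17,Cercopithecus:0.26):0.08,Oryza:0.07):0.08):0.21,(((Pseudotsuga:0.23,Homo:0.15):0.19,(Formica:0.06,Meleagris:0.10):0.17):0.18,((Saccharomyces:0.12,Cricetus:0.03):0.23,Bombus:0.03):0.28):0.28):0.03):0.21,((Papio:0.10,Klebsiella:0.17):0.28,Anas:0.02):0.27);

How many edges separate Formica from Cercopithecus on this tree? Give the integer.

The MRCA of Formica and Cercopithecus is the node subtending ((Streptococcus,((Carpinus,Cercopithecus),Oryza)),(((Pseudotsuga,Homo),(Formica,Meleagris)),((Saccharomyces,Cricetus),Bombus))).
From Formica up to that node: 4 branches. From Cercopithecus up to the same node: 4 branches. Total: 4 + 4 = 8.

8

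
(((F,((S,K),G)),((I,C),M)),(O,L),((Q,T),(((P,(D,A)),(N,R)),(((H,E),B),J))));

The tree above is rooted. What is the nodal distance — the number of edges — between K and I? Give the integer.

The MRCA of K and I is the node subtending ((F,((S,K),G)),((I,C),M)).
From K up to that node: 4 branches. From I up to the same node: 3 branches. Total: 4 + 3 = 7.

7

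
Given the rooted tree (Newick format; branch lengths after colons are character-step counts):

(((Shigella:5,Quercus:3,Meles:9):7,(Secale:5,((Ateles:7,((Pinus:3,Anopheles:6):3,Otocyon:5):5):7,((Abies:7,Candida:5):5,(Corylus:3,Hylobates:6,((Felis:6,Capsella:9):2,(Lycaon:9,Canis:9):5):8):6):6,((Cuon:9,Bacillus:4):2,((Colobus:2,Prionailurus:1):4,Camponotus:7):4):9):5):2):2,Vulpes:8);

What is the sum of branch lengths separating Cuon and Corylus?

The path runs Cuon → … → MRCA → … → Corylus; the MRCA is the node subtending ((Ateles,((Pinus,Anopheles),Otocyon)),((Abies,Candida),(Corylus,Hylobates,((Felis,Capsella),(Lycaon,Canis)))),((Cuon,Bacillus),((Colobus,Prionailurus),Camponotus))).
Branch lengths along that path: 9 + 2 + 9 + 6 + 6 + 3 = 35.

35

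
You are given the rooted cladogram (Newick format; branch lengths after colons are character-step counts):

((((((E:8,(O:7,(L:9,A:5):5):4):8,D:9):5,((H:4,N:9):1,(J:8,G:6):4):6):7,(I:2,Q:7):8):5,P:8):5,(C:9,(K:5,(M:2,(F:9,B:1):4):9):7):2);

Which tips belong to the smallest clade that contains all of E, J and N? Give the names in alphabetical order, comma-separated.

Tracing E: it sits inside (E,(O,(L,A))).
Tracing J: it sits inside (J,G).
Tracing N: it sits inside (H,N).
The smallest clade enclosing all 3 is (((E,(O,(L,A))),D),((H,N),(J,G))); the answer is its 9 terminal taxa in alphabetical order.

A, D, E, G, H, J, L, N, O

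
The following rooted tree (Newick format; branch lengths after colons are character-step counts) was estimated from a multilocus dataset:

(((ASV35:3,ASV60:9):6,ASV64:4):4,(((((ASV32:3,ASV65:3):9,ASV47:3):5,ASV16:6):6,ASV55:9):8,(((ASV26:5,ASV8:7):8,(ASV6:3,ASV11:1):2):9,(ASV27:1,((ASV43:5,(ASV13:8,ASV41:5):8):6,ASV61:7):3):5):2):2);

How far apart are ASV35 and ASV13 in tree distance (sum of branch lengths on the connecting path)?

47

The path runs ASV35 → … → MRCA → … → ASV13; the MRCA is the root of the tree.
Branch lengths along that path: 3 + 6 + 4 + 2 + 2 + 5 + 3 + 6 + 8 + 8 = 47.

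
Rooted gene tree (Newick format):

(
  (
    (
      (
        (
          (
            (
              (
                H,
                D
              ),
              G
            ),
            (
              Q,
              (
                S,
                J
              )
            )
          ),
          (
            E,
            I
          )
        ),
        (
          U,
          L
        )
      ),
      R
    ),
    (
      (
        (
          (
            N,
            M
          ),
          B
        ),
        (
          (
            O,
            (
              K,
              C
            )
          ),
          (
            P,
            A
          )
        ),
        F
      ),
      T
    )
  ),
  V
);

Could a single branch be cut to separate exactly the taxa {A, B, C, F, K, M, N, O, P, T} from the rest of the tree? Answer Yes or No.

Yes

The most recent common ancestor of these taxa subtends ((((N,M),B),((O,(K,C)),(P,A)),F),T).
That clade has exactly 10 tips — every listed taxon and nothing else — so the group is monophyletic.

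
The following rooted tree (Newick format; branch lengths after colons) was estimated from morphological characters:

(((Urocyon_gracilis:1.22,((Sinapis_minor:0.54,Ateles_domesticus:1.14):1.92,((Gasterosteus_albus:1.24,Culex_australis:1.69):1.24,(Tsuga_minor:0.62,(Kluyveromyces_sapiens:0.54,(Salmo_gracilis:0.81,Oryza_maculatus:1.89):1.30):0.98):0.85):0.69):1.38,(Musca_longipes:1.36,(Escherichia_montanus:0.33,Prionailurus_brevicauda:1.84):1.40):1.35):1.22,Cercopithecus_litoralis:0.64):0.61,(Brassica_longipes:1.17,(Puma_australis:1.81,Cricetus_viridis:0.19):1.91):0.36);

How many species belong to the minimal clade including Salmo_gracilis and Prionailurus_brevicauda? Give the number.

The MRCA of Salmo_gracilis and Prionailurus_brevicauda is the node subtending (Urocyon_gracilis,((Sinapis_minor,Ateles_domesticus),((Gasterosteus_albus,Culex_australis),(Tsuga_minor,(Kluyveromyces_sapiens,(Salmo_gracilis,Oryza_maculatus))))),(Musca_longipes,(Escherichia_montanus,Prionailurus_brevicauda))).
That clade contains 12 terminal taxa: Ateles_domesticus, Culex_australis, Escherichia_montanus, Gasterosteus_albus, Kluyveromyces_sapiens, Musca_longipes, Oryza_maculatus, Prionailurus_brevicauda, Salmo_gracilis, Sinapis_minor, Tsuga_minor, Urocyon_gracilis.

12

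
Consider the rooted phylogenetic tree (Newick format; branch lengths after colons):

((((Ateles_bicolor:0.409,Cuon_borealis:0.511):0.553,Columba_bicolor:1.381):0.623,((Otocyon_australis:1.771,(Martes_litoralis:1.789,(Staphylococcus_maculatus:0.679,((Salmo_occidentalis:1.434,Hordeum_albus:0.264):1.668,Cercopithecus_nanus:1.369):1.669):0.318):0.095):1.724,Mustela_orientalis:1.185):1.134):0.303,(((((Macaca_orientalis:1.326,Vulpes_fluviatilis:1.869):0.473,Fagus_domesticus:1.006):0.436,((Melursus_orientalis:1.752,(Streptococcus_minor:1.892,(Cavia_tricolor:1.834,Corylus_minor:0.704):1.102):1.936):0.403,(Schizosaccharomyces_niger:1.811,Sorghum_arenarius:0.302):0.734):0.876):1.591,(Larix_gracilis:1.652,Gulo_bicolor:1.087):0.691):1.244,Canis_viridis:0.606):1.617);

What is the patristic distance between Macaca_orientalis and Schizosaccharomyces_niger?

5.656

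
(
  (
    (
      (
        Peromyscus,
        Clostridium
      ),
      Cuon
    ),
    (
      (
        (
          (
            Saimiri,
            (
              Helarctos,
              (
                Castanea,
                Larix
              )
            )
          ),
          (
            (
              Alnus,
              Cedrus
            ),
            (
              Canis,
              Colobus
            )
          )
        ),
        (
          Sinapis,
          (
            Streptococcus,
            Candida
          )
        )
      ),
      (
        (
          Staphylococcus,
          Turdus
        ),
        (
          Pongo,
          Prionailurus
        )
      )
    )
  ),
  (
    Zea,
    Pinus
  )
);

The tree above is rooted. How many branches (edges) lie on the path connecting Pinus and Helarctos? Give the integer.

9

The MRCA of Pinus and Helarctos is the root of the tree.
From Pinus up to that node: 2 branches. From Helarctos up to the same node: 7 branches. Total: 2 + 7 = 9.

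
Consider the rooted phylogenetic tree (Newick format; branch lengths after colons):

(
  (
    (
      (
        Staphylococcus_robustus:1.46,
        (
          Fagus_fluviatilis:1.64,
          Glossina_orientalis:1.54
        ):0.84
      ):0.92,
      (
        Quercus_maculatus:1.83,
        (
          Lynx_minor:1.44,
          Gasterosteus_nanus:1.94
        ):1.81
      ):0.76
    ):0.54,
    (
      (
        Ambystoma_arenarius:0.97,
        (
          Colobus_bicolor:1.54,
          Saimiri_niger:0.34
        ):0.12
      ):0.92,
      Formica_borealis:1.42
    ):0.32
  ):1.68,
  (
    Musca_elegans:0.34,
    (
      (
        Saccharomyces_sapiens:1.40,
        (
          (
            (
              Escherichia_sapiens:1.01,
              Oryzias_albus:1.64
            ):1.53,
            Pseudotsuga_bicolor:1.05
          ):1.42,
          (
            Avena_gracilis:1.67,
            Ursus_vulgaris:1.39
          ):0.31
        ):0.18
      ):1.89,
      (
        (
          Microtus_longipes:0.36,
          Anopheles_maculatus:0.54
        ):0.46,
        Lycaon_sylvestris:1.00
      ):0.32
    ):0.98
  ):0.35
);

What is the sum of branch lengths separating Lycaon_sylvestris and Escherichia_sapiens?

7.35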